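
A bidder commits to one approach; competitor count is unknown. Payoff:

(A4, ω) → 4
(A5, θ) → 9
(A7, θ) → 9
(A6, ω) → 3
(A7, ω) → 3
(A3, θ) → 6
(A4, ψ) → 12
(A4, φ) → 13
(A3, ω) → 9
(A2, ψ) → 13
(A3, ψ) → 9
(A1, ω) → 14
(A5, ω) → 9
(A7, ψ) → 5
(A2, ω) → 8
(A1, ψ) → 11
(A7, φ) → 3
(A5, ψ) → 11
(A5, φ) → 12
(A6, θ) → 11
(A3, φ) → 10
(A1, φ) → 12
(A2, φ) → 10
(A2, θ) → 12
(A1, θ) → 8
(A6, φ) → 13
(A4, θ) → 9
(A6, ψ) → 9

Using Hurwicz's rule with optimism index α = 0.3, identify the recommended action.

A5

A1: 0.3·14 + 0.7·8 = 9.8
A2: 0.3·13 + 0.7·8 = 9.5
A3: 0.3·10 + 0.7·6 = 7.2
A4: 0.3·13 + 0.7·4 = 6.7
A5: 0.3·12 + 0.7·9 = 9.9
A6: 0.3·13 + 0.7·3 = 6
A7: 0.3·9 + 0.7·3 = 4.8
Highest Hurwicz score = 9.9 → A5.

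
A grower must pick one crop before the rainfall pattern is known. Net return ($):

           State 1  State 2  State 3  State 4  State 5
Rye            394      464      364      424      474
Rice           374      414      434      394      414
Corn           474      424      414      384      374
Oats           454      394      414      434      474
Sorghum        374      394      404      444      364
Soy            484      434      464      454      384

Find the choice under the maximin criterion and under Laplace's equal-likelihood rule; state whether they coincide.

Row minima: Rye=364, Rice=374, Corn=374, Oats=394, Sorghum=364, Soy=384
Best worst-case = 394 → Oats.
Row averages: Rye=424, Rice=406, Corn=414, Oats=434, Sorghum=396, Soy=444
Highest average = 444 → Soy.

maximin → Oats; laplace → Soy (disagree)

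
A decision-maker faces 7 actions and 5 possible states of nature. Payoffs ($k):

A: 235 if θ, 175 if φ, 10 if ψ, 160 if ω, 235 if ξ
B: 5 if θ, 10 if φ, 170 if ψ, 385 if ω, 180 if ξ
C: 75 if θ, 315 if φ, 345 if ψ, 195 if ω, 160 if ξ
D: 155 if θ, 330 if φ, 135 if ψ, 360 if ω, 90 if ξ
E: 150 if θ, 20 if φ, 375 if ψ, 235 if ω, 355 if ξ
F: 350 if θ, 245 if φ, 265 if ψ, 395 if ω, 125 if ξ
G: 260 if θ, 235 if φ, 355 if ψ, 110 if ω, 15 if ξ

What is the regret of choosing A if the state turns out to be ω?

235

Best payoff under ω is 395.
Regret = 395 − 160 = 235.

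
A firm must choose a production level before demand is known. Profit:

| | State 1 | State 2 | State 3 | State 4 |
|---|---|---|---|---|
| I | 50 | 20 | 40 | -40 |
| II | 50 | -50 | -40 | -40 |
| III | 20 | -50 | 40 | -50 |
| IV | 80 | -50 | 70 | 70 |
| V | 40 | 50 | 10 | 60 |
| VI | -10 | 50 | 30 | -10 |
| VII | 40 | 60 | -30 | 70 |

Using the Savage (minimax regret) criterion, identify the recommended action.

V

Column bests: State 1=80, State 2=60, State 3=70, State 4=70.
I regrets: 30, 40, 30, 110 → max 110
II regrets: 30, 110, 110, 110 → max 110
III regrets: 60, 110, 30, 120 → max 120
IV regrets: 0, 110, 0, 0 → max 110
V regrets: 40, 10, 60, 10 → max 60
VI regrets: 90, 10, 40, 80 → max 90
VII regrets: 40, 0, 100, 0 → max 100
Smallest max regret = 60 → V.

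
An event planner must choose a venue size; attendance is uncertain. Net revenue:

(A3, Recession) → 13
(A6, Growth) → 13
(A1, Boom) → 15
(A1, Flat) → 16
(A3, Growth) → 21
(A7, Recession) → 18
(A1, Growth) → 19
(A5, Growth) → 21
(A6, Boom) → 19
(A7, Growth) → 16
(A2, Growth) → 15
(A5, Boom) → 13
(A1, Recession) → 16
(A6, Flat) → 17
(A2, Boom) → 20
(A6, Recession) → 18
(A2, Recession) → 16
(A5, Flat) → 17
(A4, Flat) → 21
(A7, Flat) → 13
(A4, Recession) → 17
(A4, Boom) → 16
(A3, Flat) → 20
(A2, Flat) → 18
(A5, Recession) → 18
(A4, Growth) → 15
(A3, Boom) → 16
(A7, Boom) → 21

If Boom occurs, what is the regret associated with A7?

Best payoff under Boom is 21.
Regret = 21 − 21 = 0.

0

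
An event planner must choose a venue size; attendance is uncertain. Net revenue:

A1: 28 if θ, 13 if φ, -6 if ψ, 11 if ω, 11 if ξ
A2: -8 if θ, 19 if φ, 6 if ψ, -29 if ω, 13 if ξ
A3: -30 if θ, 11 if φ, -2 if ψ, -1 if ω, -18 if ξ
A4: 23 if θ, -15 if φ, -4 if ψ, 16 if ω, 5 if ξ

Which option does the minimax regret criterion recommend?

A1

Column bests: θ=28, φ=19, ψ=6, ω=16, ξ=13.
A1 regrets: 0, 6, 12, 5, 2 → max 12
A2 regrets: 36, 0, 0, 45, 0 → max 45
A3 regrets: 58, 8, 8, 17, 31 → max 58
A4 regrets: 5, 34, 10, 0, 8 → max 34
Smallest max regret = 12 → A1.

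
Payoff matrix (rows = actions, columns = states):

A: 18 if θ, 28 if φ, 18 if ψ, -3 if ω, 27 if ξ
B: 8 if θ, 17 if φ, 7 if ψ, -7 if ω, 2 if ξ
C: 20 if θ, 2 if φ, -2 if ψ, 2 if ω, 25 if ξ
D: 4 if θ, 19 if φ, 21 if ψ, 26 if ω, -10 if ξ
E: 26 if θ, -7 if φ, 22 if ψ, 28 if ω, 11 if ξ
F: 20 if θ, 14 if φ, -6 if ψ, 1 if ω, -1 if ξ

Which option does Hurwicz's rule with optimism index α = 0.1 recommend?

C

A: 0.1·28 + 0.9·(-3) = 0.1
B: 0.1·17 + 0.9·(-7) = -4.6
C: 0.1·25 + 0.9·(-2) = 0.7
D: 0.1·26 + 0.9·(-10) = -6.4
E: 0.1·28 + 0.9·(-7) = -3.5
F: 0.1·20 + 0.9·(-6) = -3.4
Highest Hurwicz score = 0.7 → C.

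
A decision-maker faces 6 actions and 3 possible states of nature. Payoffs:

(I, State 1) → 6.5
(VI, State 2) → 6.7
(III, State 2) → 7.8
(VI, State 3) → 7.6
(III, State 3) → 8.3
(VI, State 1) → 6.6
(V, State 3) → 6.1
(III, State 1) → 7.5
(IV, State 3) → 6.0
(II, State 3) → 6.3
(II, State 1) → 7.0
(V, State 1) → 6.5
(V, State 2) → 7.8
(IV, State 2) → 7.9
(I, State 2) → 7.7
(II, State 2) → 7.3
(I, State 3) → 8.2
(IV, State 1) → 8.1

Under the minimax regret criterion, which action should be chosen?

Column bests: State 1=8.1, State 2=7.9, State 3=8.3.
I regrets: 1.6, 0.2, 0.1 → max 1.6
II regrets: 1.1, 0.6, 2.0 → max 2.0
III regrets: 0.6, 0.1, 0.0 → max 0.6
IV regrets: 0.0, 0.0, 2.3 → max 2.3
V regrets: 1.6, 0.1, 2.2 → max 2.2
VI regrets: 1.5, 1.2, 0.7 → max 1.5
Smallest max regret = 0.6 → III.

III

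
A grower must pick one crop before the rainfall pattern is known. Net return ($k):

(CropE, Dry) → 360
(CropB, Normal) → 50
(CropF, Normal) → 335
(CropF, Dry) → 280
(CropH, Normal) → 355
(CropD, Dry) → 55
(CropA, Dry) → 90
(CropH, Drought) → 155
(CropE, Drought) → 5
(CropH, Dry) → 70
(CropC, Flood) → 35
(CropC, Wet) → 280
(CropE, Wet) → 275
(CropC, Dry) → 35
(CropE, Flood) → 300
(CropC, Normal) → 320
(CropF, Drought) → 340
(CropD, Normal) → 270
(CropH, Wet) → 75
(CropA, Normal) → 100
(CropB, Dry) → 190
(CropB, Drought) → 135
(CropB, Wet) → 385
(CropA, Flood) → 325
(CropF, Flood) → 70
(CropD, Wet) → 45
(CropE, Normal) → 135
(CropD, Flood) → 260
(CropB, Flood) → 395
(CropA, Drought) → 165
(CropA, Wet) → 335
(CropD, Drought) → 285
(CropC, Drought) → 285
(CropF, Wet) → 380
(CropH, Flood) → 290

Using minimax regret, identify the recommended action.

CropA

Column bests: Drought=340, Dry=360, Normal=355, Wet=385, Flood=395.
CropF regrets: 0, 80, 20, 5, 325 → max 325
CropB regrets: 205, 170, 305, 0, 0 → max 305
CropC regrets: 55, 325, 35, 105, 360 → max 360
CropA regrets: 175, 270, 255, 50, 70 → max 270
CropE regrets: 335, 0, 220, 110, 95 → max 335
CropD regrets: 55, 305, 85, 340, 135 → max 340
CropH regrets: 185, 290, 0, 310, 105 → max 310
Smallest max regret = 270 → CropA.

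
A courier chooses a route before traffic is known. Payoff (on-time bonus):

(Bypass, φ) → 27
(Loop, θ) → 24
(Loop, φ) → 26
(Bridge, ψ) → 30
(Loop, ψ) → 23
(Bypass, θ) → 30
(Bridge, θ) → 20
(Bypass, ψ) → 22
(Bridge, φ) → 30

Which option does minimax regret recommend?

Loop

Column bests: θ=30, φ=30, ψ=30.
Bridge regrets: 10, 0, 0 → max 10
Bypass regrets: 0, 3, 8 → max 8
Loop regrets: 6, 4, 7 → max 7
Smallest max regret = 7 → Loop.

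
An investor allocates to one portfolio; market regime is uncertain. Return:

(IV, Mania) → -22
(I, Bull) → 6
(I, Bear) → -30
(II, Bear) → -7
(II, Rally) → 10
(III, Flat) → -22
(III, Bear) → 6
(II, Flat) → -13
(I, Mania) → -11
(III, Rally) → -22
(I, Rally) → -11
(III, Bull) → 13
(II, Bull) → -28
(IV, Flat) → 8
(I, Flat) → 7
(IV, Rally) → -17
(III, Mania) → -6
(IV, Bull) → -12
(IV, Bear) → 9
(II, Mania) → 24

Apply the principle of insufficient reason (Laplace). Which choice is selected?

II

Row averages: I=-7.8, II=-2.8, III=-6.2, IV=-6.8
Highest average = -2.8 → II.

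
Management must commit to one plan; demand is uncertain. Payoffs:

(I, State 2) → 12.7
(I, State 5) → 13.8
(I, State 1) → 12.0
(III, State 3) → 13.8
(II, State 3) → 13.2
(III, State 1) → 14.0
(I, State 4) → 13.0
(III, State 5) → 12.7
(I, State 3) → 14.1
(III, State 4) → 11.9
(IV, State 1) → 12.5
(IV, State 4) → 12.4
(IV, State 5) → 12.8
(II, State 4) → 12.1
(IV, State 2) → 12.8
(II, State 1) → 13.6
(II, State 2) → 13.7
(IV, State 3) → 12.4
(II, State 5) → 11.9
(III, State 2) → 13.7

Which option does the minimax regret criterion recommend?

Column bests: State 1=14.0, State 2=13.7, State 3=14.1, State 4=13.0, State 5=13.8.
I regrets: 2.0, 1.0, 0.0, 0.0, 0.0 → max 2.0
II regrets: 0.4, 0.0, 0.9, 0.9, 1.9 → max 1.9
III regrets: 0.0, 0.0, 0.3, 1.1, 1.1 → max 1.1
IV regrets: 1.5, 0.9, 1.7, 0.6, 1.0 → max 1.7
Smallest max regret = 1.1 → III.

III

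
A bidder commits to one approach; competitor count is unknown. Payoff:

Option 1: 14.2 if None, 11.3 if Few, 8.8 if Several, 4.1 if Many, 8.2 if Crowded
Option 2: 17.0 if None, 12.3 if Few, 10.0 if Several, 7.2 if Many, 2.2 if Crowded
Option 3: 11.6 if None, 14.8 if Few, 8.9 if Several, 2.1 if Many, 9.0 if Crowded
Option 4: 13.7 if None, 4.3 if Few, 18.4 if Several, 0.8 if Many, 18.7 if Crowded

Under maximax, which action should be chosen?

Option 4

Row maxima: Option 1=14.2, Option 2=17.0, Option 3=14.8, Option 4=18.7
Best best-case = 18.7 → Option 4.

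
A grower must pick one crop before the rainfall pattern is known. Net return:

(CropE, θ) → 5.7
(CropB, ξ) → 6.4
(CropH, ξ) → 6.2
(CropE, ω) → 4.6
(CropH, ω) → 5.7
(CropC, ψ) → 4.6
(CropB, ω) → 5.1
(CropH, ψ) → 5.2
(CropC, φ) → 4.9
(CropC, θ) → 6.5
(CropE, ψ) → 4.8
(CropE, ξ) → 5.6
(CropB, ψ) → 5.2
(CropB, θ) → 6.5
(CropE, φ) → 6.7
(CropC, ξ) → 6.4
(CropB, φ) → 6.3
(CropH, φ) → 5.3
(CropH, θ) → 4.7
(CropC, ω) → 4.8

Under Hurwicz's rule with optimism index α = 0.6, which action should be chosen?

CropB

CropB: 0.6·6.5 + 0.4·5.1 = 5.94
CropC: 0.6·6.5 + 0.4·4.6 = 5.74
CropE: 0.6·6.7 + 0.4·4.6 = 5.86
CropH: 0.6·6.2 + 0.4·4.7 = 5.6
Highest Hurwicz score = 5.94 → CropB.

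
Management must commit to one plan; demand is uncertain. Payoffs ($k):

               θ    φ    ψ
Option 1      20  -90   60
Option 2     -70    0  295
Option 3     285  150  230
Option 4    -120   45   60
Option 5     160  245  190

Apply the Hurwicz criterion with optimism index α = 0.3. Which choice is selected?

Option 3

Option 1: 0.3·60 + 0.7·(-90) = -45
Option 2: 0.3·295 + 0.7·(-70) = 39.5
Option 3: 0.3·285 + 0.7·150 = 190.5
Option 4: 0.3·60 + 0.7·(-120) = -66
Option 5: 0.3·245 + 0.7·160 = 185.5
Highest Hurwicz score = 190.5 → Option 3.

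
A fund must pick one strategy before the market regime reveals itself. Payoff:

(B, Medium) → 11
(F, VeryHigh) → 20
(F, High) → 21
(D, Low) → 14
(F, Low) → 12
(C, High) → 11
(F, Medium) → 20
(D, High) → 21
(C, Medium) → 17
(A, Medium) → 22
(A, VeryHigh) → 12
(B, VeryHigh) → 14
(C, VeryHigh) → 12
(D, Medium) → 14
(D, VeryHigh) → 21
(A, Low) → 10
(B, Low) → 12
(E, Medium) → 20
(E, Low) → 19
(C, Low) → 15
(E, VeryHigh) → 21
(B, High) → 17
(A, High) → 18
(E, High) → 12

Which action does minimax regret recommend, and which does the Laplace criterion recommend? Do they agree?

minimax regret → F; laplace → F (agree)

Column bests: Low=19, Medium=22, High=21, VeryHigh=21.
A regrets: 9, 0, 3, 9 → max 9
B regrets: 7, 11, 4, 7 → max 11
C regrets: 4, 5, 10, 9 → max 10
D regrets: 5, 8, 0, 0 → max 8
E regrets: 0, 2, 9, 0 → max 9
F regrets: 7, 2, 0, 1 → max 7
Smallest max regret = 7 → F.
Row averages: A=15.5, B=13.5, C=13.75, D=17.5, E=18, F=18.25
Highest average = 18.25 → F.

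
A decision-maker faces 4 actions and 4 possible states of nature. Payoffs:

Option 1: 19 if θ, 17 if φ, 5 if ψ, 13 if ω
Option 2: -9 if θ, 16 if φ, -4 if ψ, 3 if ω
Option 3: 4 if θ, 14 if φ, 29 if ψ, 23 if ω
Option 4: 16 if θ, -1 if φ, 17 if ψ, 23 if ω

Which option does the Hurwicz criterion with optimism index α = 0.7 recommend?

Option 1: 0.7·19 + 0.3·5 = 14.8
Option 2: 0.7·16 + 0.3·(-9) = 8.5
Option 3: 0.7·29 + 0.3·4 = 21.5
Option 4: 0.7·23 + 0.3·(-1) = 15.8
Highest Hurwicz score = 21.5 → Option 3.

Option 3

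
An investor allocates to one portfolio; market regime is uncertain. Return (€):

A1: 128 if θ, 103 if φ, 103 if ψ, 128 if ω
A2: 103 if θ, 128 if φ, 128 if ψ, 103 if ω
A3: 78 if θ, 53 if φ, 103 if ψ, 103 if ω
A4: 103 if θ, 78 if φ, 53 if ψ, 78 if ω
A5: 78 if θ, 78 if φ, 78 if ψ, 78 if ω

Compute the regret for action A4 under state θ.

Best payoff under θ is 128.
Regret = 128 − 103 = 25.

25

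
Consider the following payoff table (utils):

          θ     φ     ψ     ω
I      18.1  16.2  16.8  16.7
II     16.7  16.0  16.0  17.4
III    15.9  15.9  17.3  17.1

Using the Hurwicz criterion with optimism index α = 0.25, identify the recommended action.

I

I: 0.25·18.1 + 0.75·16.2 = 16.675
II: 0.25·17.4 + 0.75·16.0 = 16.35
III: 0.25·17.3 + 0.75·15.9 = 16.25
Highest Hurwicz score = 16.675 → I.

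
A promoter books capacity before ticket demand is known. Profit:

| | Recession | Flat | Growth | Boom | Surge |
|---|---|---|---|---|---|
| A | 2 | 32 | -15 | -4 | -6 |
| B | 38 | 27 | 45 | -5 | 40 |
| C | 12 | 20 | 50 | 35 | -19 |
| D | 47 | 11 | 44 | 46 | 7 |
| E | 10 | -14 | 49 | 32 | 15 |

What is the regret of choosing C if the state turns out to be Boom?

11

Best payoff under Boom is 46.
Regret = 46 − 35 = 11.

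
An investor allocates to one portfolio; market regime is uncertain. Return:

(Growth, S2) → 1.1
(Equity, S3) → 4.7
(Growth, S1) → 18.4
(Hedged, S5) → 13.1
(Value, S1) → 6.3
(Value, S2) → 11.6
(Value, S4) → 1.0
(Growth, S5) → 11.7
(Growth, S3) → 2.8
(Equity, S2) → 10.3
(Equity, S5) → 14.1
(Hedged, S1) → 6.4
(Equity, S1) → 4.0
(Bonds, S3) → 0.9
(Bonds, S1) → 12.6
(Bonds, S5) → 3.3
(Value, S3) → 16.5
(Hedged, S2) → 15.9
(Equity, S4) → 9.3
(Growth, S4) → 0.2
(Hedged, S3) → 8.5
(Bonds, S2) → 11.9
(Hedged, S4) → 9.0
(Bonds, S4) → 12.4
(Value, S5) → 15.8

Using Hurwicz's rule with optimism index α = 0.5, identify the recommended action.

Hedged

Value: 0.5·16.5 + 0.5·1.0 = 8.75
Hedged: 0.5·15.9 + 0.5·6.4 = 11.15
Growth: 0.5·18.4 + 0.5·0.2 = 9.3
Equity: 0.5·14.1 + 0.5·4.0 = 9.05
Bonds: 0.5·12.6 + 0.5·0.9 = 6.75
Highest Hurwicz score = 11.15 → Hedged.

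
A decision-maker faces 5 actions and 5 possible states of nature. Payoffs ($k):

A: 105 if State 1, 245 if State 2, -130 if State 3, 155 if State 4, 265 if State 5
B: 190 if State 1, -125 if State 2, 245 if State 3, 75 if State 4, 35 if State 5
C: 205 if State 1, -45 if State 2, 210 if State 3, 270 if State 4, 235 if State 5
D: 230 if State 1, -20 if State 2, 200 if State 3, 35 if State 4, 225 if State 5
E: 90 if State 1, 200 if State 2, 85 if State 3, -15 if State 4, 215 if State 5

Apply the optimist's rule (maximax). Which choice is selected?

Row maxima: A=265, B=245, C=270, D=230, E=215
Best best-case = 270 → C.

C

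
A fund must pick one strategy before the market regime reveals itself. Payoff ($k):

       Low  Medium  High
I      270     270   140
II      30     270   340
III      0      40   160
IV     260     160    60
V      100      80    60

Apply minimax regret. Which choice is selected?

I

Column bests: Low=270, Medium=270, High=340.
I regrets: 0, 0, 200 → max 200
II regrets: 240, 0, 0 → max 240
III regrets: 270, 230, 180 → max 270
IV regrets: 10, 110, 280 → max 280
V regrets: 170, 190, 280 → max 280
Smallest max regret = 200 → I.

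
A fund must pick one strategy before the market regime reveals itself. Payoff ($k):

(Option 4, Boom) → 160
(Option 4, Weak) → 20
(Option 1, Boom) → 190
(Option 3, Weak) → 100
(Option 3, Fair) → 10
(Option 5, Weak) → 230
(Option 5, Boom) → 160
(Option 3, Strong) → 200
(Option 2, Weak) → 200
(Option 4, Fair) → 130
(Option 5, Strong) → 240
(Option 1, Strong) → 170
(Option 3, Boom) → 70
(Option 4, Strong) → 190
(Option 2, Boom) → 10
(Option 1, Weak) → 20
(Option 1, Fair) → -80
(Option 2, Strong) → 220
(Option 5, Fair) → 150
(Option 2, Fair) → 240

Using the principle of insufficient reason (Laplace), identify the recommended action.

Option 5

Row averages: Option 1=75, Option 2=167.5, Option 3=95, Option 4=125, Option 5=195
Highest average = 195 → Option 5.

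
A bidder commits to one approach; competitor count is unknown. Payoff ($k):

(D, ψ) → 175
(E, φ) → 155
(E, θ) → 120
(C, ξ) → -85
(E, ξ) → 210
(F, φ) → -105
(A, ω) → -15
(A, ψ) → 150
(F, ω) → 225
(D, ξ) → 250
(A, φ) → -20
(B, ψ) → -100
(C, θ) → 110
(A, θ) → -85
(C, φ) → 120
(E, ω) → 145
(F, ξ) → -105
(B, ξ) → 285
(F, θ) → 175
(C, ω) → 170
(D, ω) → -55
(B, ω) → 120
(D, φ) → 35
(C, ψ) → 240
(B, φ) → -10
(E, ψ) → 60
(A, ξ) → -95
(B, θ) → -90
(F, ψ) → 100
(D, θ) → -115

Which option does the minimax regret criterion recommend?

Column bests: θ=175, φ=155, ψ=240, ω=225, ξ=285.
A regrets: 260, 175, 90, 240, 380 → max 380
B regrets: 265, 165, 340, 105, 0 → max 340
C regrets: 65, 35, 0, 55, 370 → max 370
D regrets: 290, 120, 65, 280, 35 → max 290
E regrets: 55, 0, 180, 80, 75 → max 180
F regrets: 0, 260, 140, 0, 390 → max 390
Smallest max regret = 180 → E.

E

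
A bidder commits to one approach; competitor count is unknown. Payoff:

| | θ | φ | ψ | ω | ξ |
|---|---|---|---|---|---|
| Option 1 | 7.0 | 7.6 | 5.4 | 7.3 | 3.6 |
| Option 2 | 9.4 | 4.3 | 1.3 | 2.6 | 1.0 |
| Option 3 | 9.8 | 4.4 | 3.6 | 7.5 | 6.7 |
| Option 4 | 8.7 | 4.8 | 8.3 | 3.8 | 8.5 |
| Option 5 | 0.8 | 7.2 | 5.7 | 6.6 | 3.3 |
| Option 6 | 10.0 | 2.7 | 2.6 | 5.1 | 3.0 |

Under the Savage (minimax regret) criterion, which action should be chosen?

Column bests: θ=10.0, φ=7.6, ψ=8.3, ω=7.5, ξ=8.5.
Option 1 regrets: 3.0, 0.0, 2.9, 0.2, 4.9 → max 4.9
Option 2 regrets: 0.6, 3.3, 7.0, 4.9, 7.5 → max 7.5
Option 3 regrets: 0.2, 3.2, 4.7, 0.0, 1.8 → max 4.7
Option 4 regrets: 1.3, 2.8, 0.0, 3.7, 0.0 → max 3.7
Option 5 regrets: 9.2, 0.4, 2.6, 0.9, 5.2 → max 9.2
Option 6 regrets: 0.0, 4.9, 5.7, 2.4, 5.5 → max 5.7
Smallest max regret = 3.7 → Option 4.

Option 4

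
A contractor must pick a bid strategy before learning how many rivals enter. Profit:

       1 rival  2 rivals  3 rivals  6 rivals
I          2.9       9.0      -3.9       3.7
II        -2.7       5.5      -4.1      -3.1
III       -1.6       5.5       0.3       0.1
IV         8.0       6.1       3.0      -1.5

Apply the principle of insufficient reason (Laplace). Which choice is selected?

Row averages: I=2.925, II=-1.1, III=1.075, IV=3.9
Highest average = 3.9 → IV.

IV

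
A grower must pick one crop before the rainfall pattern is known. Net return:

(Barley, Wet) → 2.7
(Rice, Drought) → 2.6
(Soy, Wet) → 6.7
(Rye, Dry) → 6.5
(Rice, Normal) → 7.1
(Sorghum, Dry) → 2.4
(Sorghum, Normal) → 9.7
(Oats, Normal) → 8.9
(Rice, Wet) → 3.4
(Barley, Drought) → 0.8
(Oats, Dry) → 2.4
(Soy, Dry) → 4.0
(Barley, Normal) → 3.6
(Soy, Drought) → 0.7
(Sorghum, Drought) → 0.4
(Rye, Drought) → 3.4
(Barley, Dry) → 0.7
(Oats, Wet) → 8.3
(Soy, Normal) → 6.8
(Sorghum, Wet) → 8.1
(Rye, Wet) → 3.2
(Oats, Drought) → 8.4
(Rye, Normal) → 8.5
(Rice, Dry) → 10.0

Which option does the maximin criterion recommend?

Rye

Row minima: Sorghum=0.4, Barley=0.7, Oats=2.4, Rye=3.2, Soy=0.7, Rice=2.6
Best worst-case = 3.2 → Rye.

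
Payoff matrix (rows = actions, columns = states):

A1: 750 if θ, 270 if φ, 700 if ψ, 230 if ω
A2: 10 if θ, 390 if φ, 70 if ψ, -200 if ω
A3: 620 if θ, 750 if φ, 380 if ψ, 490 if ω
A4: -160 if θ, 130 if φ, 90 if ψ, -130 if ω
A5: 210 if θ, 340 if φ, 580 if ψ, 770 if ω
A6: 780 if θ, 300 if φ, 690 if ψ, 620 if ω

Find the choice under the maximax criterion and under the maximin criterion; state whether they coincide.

maximax → A6; maximin → A3 (disagree)

Row maxima: A1=750, A2=390, A3=750, A4=130, A5=770, A6=780
Best best-case = 780 → A6.
Row minima: A1=230, A2=-200, A3=380, A4=-160, A5=210, A6=300
Best worst-case = 380 → A3.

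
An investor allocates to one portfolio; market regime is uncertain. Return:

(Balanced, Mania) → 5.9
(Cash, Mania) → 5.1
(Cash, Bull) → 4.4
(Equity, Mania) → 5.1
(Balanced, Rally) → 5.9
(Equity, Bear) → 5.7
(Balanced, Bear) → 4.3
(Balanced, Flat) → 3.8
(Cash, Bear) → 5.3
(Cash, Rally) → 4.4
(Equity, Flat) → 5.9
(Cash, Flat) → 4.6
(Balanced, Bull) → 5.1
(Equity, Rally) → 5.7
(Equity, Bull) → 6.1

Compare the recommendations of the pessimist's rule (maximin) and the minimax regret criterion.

Row minima: Balanced=3.8, Cash=4.4, Equity=5.1
Best worst-case = 5.1 → Equity.
Column bests: Bear=5.7, Flat=5.9, Bull=6.1, Rally=5.9, Mania=5.9.
Balanced regrets: 1.4, 2.1, 1.0, 0.0, 0.0 → max 2.1
Cash regrets: 0.4, 1.3, 1.7, 1.5, 0.8 → max 1.7
Equity regrets: 0.0, 0.0, 0.0, 0.2, 0.8 → max 0.8
Smallest max regret = 0.8 → Equity.

maximin → Equity; minimax regret → Equity (agree)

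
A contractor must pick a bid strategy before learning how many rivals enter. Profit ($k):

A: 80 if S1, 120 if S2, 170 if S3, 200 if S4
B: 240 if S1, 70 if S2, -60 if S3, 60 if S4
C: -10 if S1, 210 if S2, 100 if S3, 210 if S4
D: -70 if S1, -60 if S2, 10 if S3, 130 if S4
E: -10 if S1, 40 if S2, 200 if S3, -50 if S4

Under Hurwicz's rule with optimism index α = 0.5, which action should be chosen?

A: 0.5·200 + 0.5·80 = 140
B: 0.5·240 + 0.5·(-60) = 90
C: 0.5·210 + 0.5·(-10) = 100
D: 0.5·130 + 0.5·(-70) = 30
E: 0.5·200 + 0.5·(-50) = 75
Highest Hurwicz score = 140 → A.

A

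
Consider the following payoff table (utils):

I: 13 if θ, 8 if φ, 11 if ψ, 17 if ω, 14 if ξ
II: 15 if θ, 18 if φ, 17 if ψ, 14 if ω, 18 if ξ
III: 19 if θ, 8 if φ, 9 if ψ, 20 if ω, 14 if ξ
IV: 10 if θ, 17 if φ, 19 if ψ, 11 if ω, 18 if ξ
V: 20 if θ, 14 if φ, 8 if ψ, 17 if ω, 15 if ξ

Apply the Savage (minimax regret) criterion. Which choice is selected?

II

Column bests: θ=20, φ=18, ψ=19, ω=20, ξ=18.
I regrets: 7, 10, 8, 3, 4 → max 10
II regrets: 5, 0, 2, 6, 0 → max 6
III regrets: 1, 10, 10, 0, 4 → max 10
IV regrets: 10, 1, 0, 9, 0 → max 10
V regrets: 0, 4, 11, 3, 3 → max 11
Smallest max regret = 6 → II.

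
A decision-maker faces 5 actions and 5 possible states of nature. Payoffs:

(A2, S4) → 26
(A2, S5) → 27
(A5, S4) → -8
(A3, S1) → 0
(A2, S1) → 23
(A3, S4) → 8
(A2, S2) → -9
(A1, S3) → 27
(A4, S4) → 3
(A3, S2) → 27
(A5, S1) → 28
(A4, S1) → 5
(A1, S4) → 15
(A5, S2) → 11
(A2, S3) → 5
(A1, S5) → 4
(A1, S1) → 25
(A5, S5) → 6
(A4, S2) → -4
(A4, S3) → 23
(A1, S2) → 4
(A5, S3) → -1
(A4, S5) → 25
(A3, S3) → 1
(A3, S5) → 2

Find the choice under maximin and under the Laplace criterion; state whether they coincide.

maximin → A1; laplace → A1 (agree)

Row minima: A1=4, A2=-9, A3=0, A4=-4, A5=-8
Best worst-case = 4 → A1.
Row averages: A1=15, A2=14.4, A3=7.6, A4=10.4, A5=7.2
Highest average = 15 → A1.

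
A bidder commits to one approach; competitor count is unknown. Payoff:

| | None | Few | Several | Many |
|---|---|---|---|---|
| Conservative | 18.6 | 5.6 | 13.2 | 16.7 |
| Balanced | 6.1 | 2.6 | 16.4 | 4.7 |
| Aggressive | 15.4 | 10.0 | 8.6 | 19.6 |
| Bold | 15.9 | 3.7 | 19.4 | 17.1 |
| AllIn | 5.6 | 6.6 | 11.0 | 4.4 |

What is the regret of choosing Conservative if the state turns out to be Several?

6.2

Best payoff under Several is 19.4.
Regret = 19.4 − 13.2 = 6.2.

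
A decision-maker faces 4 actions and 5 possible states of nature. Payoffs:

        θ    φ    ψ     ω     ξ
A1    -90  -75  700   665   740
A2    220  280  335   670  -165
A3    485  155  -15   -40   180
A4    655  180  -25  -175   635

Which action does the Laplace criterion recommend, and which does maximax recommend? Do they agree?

laplace → A1; maximax → A1 (agree)

Row averages: A1=388, A2=268, A3=153, A4=254
Highest average = 388 → A1.
Row maxima: A1=740, A2=670, A3=485, A4=655
Best best-case = 740 → A1.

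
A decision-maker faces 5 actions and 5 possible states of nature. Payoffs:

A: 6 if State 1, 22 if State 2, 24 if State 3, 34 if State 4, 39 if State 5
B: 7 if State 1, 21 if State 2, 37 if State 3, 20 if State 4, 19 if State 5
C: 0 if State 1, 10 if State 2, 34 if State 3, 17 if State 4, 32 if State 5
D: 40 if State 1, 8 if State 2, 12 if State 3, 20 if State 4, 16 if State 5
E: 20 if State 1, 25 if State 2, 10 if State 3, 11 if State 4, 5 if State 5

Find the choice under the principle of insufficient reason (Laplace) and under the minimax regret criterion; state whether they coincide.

Row averages: A=25, B=20.8, C=18.6, D=19.2, E=14.2
Highest average = 25 → A.
Column bests: State 1=40, State 2=25, State 3=37, State 4=34, State 5=39.
A regrets: 34, 3, 13, 0, 0 → max 34
B regrets: 33, 4, 0, 14, 20 → max 33
C regrets: 40, 15, 3, 17, 7 → max 40
D regrets: 0, 17, 25, 14, 23 → max 25
E regrets: 20, 0, 27, 23, 34 → max 34
Smallest max regret = 25 → D.

laplace → A; minimax regret → D (disagree)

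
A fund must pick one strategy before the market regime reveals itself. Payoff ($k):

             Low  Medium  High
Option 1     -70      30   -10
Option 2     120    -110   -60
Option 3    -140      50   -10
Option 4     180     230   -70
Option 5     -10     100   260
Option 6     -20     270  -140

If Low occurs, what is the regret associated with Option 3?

320

Best payoff under Low is 180.
Regret = 180 − (-140) = 320.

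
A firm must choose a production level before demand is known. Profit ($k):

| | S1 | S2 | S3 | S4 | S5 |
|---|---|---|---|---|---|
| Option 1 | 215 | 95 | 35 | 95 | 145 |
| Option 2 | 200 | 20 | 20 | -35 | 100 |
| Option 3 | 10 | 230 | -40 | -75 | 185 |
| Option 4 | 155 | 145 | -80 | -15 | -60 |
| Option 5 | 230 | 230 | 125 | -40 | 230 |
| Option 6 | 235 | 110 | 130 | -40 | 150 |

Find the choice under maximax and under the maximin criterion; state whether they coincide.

maximax → Option 6; maximin → Option 1 (disagree)

Row maxima: Option 1=215, Option 2=200, Option 3=230, Option 4=155, Option 5=230, Option 6=235
Best best-case = 235 → Option 6.
Row minima: Option 1=35, Option 2=-35, Option 3=-75, Option 4=-80, Option 5=-40, Option 6=-40
Best worst-case = 35 → Option 1.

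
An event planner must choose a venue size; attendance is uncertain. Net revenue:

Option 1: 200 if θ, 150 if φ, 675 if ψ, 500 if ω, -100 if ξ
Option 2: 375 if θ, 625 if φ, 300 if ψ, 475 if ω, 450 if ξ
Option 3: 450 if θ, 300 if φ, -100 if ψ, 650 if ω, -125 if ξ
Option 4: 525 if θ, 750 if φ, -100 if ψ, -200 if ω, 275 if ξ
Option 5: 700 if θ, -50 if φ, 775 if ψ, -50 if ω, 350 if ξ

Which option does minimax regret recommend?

Option 2

Column bests: θ=700, φ=750, ψ=775, ω=650, ξ=450.
Option 1 regrets: 500, 600, 100, 150, 550 → max 600
Option 2 regrets: 325, 125, 475, 175, 0 → max 475
Option 3 regrets: 250, 450, 875, 0, 575 → max 875
Option 4 regrets: 175, 0, 875, 850, 175 → max 875
Option 5 regrets: 0, 800, 0, 700, 100 → max 800
Smallest max regret = 475 → Option 2.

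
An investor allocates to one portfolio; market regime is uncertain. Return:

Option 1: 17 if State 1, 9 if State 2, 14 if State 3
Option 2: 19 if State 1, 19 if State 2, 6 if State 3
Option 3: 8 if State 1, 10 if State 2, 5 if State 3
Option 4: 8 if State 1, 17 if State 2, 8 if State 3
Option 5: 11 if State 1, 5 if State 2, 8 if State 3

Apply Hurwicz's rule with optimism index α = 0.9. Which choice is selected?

Option 2

Option 1: 0.9·17 + 0.1·9 = 16.2
Option 2: 0.9·19 + 0.1·6 = 17.7
Option 3: 0.9·10 + 0.1·5 = 9.5
Option 4: 0.9·17 + 0.1·8 = 16.1
Option 5: 0.9·11 + 0.1·5 = 10.4
Highest Hurwicz score = 17.7 → Option 2.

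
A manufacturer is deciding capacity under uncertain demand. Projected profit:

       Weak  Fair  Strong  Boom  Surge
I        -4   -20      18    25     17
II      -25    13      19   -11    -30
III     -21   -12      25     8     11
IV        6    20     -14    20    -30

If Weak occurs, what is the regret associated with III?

27

Best payoff under Weak is 6.
Regret = 6 − (-21) = 27.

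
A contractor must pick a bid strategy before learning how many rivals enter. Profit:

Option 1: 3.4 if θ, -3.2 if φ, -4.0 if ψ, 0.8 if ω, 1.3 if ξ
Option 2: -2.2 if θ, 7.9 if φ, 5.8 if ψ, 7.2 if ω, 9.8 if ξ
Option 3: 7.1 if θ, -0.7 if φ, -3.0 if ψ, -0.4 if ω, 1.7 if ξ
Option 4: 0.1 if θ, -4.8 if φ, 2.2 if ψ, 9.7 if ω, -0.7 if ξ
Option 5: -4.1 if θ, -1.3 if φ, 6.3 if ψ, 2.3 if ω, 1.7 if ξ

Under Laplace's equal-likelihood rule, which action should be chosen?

Option 2

Row averages: Option 1=-0.34, Option 2=5.7, Option 3=0.94, Option 4=1.3, Option 5=0.98
Highest average = 5.7 → Option 2.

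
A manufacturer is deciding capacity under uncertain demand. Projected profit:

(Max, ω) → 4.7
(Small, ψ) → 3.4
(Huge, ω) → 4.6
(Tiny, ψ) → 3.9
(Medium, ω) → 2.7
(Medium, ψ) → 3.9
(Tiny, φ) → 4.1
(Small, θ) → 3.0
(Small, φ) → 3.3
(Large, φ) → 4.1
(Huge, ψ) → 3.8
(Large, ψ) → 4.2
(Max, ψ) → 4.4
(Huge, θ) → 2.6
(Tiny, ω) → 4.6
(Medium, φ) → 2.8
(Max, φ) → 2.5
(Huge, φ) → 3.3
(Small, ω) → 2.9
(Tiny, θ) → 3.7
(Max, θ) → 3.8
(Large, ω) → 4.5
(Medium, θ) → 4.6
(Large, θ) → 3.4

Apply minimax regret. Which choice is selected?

Column bests: θ=4.6, φ=4.1, ψ=4.4, ω=4.7.
Tiny regrets: 0.9, 0.0, 0.5, 0.1 → max 0.9
Small regrets: 1.6, 0.8, 1.0, 1.8 → max 1.8
Medium regrets: 0.0, 1.3, 0.5, 2.0 → max 2.0
Large regrets: 1.2, 0.0, 0.2, 0.2 → max 1.2
Huge regrets: 2.0, 0.8, 0.6, 0.1 → max 2.0
Max regrets: 0.8, 1.6, 0.0, 0.0 → max 1.6
Smallest max regret = 0.9 → Tiny.

Tiny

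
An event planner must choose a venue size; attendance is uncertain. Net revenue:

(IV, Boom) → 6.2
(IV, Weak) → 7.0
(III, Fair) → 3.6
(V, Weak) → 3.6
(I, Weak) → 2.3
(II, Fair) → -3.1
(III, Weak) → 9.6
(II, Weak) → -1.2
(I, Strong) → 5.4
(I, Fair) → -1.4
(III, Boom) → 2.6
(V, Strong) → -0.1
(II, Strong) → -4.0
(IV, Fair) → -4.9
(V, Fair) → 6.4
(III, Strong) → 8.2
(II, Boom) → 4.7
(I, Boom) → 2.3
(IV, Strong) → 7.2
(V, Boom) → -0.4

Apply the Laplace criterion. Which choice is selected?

III

Row averages: I=2.15, II=-0.9, III=6, IV=3.875, V=2.375
Highest average = 6 → III.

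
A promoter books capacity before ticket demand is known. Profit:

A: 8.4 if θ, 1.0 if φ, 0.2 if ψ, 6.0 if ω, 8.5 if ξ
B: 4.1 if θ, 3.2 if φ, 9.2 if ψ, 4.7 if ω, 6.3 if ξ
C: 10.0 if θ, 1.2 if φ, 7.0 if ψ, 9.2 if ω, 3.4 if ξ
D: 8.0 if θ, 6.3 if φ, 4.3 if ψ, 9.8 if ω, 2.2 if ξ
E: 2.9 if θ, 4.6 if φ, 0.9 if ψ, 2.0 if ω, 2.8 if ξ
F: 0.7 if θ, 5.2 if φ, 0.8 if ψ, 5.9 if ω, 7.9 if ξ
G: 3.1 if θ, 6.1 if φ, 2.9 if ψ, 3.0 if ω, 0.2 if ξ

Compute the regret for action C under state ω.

Best payoff under ω is 9.8.
Regret = 9.8 − 9.2 = 0.6.

0.6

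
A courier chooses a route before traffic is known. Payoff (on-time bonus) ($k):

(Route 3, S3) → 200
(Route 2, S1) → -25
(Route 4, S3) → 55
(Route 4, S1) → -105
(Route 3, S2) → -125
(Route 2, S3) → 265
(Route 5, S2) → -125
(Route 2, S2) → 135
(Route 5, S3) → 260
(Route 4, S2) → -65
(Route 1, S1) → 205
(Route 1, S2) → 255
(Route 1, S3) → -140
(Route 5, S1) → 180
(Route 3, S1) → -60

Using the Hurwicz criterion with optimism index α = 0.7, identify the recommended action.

Route 1: 0.7·255 + 0.3·(-140) = 136.5
Route 2: 0.7·265 + 0.3·(-25) = 178
Route 3: 0.7·200 + 0.3·(-125) = 102.5
Route 4: 0.7·55 + 0.3·(-105) = 7
Route 5: 0.7·260 + 0.3·(-125) = 144.5
Highest Hurwicz score = 178 → Route 2.

Route 2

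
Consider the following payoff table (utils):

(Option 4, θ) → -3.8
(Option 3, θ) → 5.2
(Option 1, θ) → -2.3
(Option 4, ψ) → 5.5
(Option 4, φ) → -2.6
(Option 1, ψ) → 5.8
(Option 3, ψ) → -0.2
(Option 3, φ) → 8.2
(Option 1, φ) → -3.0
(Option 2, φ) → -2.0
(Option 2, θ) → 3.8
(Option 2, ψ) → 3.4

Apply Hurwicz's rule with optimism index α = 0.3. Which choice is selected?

Option 1: 0.3·5.8 + 0.7·(-3.0) = -0.36
Option 2: 0.3·3.8 + 0.7·(-2.0) = -0.26
Option 3: 0.3·8.2 + 0.7·(-0.2) = 2.32
Option 4: 0.3·5.5 + 0.7·(-3.8) = -1.01
Highest Hurwicz score = 2.32 → Option 3.

Option 3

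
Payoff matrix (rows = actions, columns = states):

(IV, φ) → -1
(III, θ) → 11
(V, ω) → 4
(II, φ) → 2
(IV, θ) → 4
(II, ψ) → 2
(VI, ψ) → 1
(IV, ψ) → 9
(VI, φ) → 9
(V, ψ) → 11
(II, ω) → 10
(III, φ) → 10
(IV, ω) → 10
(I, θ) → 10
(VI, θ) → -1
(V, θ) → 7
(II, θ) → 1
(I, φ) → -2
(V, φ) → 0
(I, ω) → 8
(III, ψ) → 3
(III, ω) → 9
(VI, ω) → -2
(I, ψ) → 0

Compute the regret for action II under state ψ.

9

Best payoff under ψ is 11.
Regret = 11 − 2 = 9.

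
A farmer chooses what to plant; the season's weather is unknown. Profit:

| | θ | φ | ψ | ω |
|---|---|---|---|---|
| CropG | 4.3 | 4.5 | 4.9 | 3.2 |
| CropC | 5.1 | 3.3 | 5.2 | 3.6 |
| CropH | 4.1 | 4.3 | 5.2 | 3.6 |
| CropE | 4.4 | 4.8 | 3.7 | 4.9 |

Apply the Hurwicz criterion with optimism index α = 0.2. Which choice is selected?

CropG: 0.2·4.9 + 0.8·3.2 = 3.54
CropC: 0.2·5.2 + 0.8·3.3 = 3.68
CropH: 0.2·5.2 + 0.8·3.6 = 3.92
CropE: 0.2·4.9 + 0.8·3.7 = 3.94
Highest Hurwicz score = 3.94 → CropE.

CropE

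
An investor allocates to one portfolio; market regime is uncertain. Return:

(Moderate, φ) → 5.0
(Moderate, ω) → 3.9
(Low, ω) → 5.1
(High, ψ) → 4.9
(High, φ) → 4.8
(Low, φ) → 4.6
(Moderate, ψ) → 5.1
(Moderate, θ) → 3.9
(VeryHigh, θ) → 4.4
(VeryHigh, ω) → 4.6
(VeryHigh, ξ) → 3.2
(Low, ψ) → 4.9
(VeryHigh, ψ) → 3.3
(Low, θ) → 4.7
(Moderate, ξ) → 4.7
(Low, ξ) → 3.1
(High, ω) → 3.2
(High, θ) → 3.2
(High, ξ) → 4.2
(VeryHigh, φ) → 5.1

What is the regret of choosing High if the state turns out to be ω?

1.9

Best payoff under ω is 5.1.
Regret = 5.1 − 3.2 = 1.9.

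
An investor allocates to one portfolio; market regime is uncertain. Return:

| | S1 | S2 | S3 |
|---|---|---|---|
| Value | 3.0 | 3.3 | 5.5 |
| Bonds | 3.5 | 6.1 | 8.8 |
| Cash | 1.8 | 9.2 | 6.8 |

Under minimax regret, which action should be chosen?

Column bests: S1=3.5, S2=9.2, S3=8.8.
Value regrets: 0.5, 5.9, 3.3 → max 5.9
Bonds regrets: 0.0, 3.1, 0.0 → max 3.1
Cash regrets: 1.7, 0.0, 2.0 → max 2.0
Smallest max regret = 2.0 → Cash.

Cash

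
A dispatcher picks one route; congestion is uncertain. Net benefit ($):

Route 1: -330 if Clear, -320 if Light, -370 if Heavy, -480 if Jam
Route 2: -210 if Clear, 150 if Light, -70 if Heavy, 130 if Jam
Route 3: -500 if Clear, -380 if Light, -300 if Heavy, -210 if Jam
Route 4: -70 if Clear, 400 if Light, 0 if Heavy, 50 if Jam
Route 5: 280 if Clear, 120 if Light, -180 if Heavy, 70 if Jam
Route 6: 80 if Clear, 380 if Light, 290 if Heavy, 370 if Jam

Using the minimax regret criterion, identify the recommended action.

Route 6

Column bests: Clear=280, Light=400, Heavy=290, Jam=370.
Route 1 regrets: 610, 720, 660, 850 → max 850
Route 2 regrets: 490, 250, 360, 240 → max 490
Route 3 regrets: 780, 780, 590, 580 → max 780
Route 4 regrets: 350, 0, 290, 320 → max 350
Route 5 regrets: 0, 280, 470, 300 → max 470
Route 6 regrets: 200, 20, 0, 0 → max 200
Smallest max regret = 200 → Route 6.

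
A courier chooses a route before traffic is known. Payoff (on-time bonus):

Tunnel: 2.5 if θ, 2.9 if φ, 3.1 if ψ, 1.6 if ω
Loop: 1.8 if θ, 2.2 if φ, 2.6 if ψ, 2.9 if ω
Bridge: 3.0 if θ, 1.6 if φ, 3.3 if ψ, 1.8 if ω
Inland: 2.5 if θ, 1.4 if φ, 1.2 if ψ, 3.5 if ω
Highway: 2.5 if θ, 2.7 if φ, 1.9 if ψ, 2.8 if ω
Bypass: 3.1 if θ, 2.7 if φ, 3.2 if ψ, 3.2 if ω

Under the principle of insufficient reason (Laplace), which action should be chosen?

Bypass

Row averages: Tunnel=2.525, Loop=2.375, Bridge=2.425, Inland=2.15, Highway=2.475, Bypass=3.05
Highest average = 3.05 → Bypass.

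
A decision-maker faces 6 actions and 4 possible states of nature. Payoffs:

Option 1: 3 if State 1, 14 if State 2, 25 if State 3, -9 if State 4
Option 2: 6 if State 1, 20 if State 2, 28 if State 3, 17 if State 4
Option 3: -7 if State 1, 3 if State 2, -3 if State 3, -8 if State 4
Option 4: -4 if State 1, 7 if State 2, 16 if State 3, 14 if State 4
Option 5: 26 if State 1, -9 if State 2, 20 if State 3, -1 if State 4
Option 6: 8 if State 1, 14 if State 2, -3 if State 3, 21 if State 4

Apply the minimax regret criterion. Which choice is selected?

Column bests: State 1=26, State 2=20, State 3=28, State 4=21.
Option 1 regrets: 23, 6, 3, 30 → max 30
Option 2 regrets: 20, 0, 0, 4 → max 20
Option 3 regrets: 33, 17, 31, 29 → max 33
Option 4 regrets: 30, 13, 12, 7 → max 30
Option 5 regrets: 0, 29, 8, 22 → max 29
Option 6 regrets: 18, 6, 31, 0 → max 31
Smallest max regret = 20 → Option 2.

Option 2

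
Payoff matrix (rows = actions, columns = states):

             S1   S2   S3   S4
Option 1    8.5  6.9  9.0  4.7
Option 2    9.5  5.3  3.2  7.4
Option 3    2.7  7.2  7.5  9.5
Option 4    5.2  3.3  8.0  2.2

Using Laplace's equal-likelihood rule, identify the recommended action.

Row averages: Option 1=7.275, Option 2=6.35, Option 3=6.725, Option 4=4.675
Highest average = 7.275 → Option 1.

Option 1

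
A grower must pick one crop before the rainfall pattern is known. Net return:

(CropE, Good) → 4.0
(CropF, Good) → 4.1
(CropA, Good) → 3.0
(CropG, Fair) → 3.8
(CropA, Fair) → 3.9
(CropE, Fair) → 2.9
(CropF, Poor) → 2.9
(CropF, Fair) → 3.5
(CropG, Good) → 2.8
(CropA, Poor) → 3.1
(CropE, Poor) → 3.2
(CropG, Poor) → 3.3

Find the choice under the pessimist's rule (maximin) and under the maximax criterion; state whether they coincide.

Row minima: CropE=2.9, CropG=2.8, CropA=3.0, CropF=2.9
Best worst-case = 3.0 → CropA.
Row maxima: CropE=4.0, CropG=3.8, CropA=3.9, CropF=4.1
Best best-case = 4.1 → CropF.

maximin → CropA; maximax → CropF (disagree)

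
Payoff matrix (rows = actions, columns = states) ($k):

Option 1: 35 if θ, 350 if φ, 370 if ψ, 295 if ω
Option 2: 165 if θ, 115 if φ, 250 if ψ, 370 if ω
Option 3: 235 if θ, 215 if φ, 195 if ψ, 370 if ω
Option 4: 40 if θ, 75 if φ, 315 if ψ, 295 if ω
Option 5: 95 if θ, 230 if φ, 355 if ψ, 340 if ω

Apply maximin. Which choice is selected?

Row minima: Option 1=35, Option 2=115, Option 3=195, Option 4=40, Option 5=95
Best worst-case = 195 → Option 3.

Option 3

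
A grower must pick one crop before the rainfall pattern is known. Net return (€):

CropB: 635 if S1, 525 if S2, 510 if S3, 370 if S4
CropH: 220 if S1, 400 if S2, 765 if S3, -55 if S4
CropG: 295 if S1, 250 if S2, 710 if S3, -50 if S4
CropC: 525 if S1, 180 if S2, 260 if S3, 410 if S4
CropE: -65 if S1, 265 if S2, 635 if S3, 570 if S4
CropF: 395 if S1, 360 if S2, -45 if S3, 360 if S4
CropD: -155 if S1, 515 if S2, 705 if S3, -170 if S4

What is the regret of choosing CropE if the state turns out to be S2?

260

Best payoff under S2 is 525.
Regret = 525 − 265 = 260.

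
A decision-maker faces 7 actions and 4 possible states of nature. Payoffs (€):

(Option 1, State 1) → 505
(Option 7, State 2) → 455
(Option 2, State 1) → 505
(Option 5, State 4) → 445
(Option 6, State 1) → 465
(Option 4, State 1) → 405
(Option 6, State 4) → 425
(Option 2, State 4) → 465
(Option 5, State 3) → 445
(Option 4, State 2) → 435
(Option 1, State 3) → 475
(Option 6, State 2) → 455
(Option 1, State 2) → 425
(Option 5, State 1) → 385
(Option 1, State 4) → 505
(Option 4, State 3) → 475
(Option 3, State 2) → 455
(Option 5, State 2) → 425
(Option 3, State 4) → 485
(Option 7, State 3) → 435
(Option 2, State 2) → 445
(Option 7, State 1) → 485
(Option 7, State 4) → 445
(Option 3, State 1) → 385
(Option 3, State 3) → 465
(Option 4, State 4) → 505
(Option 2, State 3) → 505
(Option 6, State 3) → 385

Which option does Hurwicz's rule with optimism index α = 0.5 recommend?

Option 1: 0.5·505 + 0.5·425 = 465
Option 2: 0.5·505 + 0.5·445 = 475
Option 3: 0.5·485 + 0.5·385 = 435
Option 4: 0.5·505 + 0.5·405 = 455
Option 5: 0.5·445 + 0.5·385 = 415
Option 6: 0.5·465 + 0.5·385 = 425
Option 7: 0.5·485 + 0.5·435 = 460
Highest Hurwicz score = 475 → Option 2.

Option 2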